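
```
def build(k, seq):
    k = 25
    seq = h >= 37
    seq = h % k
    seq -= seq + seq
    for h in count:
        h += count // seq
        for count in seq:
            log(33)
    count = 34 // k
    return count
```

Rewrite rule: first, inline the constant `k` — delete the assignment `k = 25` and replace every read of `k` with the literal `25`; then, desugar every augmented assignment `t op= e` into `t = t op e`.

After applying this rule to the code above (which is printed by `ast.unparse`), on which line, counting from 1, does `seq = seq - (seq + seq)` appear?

4

Transformed code:
def build(k, seq):
    seq = h >= 37
    seq = h % 25
    seq = seq - (seq + seq)
    for h in count:
        h = h + count // seq
        for count in seq:
            log(33)
    count = 34 // 25
    return count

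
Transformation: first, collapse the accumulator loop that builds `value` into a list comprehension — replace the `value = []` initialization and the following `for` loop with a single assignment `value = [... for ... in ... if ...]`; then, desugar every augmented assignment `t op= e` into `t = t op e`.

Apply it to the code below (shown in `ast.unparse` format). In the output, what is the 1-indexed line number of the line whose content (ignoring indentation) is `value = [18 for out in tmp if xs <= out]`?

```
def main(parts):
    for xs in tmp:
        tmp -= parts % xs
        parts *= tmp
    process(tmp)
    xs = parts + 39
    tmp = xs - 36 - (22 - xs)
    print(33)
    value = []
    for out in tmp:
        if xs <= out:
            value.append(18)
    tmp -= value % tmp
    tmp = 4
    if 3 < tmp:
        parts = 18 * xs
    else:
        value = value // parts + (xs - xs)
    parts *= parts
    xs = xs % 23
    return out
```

Transformed code:
def main(parts):
    for xs in tmp:
        tmp = tmp - parts % xs
        parts = parts * tmp
    process(tmp)
    xs = parts + 39
    tmp = xs - 36 - (22 - xs)
    print(33)
    value = [18 for out in tmp if xs <= out]
    tmp = tmp - value % tmp
    tmp = 4
    if 3 < tmp:
        parts = 18 * xs
    else:
        value = value // parts + (xs - xs)
    parts = parts * parts
    xs = xs % 23
    return out

9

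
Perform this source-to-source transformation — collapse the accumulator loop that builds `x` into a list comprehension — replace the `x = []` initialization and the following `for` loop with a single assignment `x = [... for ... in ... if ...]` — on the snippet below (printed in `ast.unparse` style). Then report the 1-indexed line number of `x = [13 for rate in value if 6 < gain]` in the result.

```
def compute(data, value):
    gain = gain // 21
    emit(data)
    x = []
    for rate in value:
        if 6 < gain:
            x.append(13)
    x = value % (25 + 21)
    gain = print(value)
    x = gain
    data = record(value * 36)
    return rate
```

Transformed code:
def compute(data, value):
    gain = gain // 21
    emit(data)
    x = [13 for rate in value if 6 < gain]
    x = value % (25 + 21)
    gain = print(value)
    x = gain
    data = record(value * 36)
    return rate

4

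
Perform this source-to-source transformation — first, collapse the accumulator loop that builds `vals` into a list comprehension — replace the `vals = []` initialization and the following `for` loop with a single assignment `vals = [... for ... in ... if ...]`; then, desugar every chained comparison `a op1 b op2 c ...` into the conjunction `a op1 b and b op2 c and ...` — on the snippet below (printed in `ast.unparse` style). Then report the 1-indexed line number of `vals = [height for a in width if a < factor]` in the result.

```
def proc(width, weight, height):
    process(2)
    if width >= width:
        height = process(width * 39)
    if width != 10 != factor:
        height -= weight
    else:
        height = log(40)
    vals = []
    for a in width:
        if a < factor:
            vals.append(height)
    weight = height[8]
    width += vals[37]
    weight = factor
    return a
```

9

Transformed code:
def proc(width, weight, height):
    process(2)
    if width >= width:
        height = process(width * 39)
    if width != 10 and 10 != factor:
        height -= weight
    else:
        height = log(40)
    vals = [height for a in width if a < factor]
    weight = height[8]
    width += vals[37]
    weight = factor
    return a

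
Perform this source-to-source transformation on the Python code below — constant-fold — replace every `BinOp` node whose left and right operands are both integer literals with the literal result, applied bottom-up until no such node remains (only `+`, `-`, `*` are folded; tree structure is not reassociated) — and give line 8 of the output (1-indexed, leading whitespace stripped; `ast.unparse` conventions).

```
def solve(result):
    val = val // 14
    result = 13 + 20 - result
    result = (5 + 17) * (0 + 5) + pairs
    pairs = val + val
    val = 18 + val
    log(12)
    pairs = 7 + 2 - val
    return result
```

Transformed code:
def solve(result):
    val = val // 14
    result = 33 - result
    result = 110 + pairs
    pairs = val + val
    val = 18 + val
    log(12)
    pairs = 9 - val
    return result

pairs = 9 - val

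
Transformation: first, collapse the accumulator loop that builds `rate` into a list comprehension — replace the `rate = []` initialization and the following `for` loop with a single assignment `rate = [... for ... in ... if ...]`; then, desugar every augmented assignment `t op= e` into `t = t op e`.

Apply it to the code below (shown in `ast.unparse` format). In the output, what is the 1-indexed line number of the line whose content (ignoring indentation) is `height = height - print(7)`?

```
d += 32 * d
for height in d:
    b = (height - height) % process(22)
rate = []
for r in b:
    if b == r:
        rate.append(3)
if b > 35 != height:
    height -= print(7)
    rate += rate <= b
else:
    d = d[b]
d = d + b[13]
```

6

Transformed code:
d = d + 32 * d
for height in d:
    b = (height - height) % process(22)
rate = [3 for r in b if b == r]
if b > 35 != height:
    height = height - print(7)
    rate = rate + (rate <= b)
else:
    d = d[b]
d = d + b[13]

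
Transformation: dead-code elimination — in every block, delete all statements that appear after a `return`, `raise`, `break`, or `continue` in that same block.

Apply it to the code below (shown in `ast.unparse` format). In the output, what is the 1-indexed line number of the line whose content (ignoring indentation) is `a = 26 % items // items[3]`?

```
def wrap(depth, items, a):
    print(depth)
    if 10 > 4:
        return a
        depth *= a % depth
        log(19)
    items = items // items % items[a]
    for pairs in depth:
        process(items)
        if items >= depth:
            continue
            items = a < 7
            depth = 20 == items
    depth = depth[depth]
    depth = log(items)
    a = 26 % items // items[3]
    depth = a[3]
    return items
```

12

Transformed code:
def wrap(depth, items, a):
    print(depth)
    if 10 > 4:
        return a
    items = items // items % items[a]
    for pairs in depth:
        process(items)
        if items >= depth:
            continue
    depth = depth[depth]
    depth = log(items)
    a = 26 % items // items[3]
    depth = a[3]
    return items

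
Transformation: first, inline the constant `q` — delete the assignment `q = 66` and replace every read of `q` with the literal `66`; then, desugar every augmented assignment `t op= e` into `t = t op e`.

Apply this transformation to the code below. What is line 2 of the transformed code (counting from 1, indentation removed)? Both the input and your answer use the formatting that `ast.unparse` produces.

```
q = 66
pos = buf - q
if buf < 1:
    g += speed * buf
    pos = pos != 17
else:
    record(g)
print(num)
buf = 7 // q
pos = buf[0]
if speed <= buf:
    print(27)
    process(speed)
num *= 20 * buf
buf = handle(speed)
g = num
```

if buf < 1:

Transformed code:
pos = buf - 66
if buf < 1:
    g = g + speed * buf
    pos = pos != 17
else:
    record(g)
print(num)
buf = 7 // 66
pos = buf[0]
if speed <= buf:
    print(27)
    process(speed)
num = num * (20 * buf)
buf = handle(speed)
g = num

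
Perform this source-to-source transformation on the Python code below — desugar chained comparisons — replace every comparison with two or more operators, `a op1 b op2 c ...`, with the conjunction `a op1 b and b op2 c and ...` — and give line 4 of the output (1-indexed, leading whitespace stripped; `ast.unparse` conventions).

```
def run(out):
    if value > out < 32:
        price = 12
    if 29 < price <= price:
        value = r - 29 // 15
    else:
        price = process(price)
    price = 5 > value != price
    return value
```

if 29 < price and price <= price:

Transformed code:
def run(out):
    if value > out and out < 32:
        price = 12
    if 29 < price and price <= price:
        value = r - 29 // 15
    else:
        price = process(price)
    price = 5 > value and value != price
    return value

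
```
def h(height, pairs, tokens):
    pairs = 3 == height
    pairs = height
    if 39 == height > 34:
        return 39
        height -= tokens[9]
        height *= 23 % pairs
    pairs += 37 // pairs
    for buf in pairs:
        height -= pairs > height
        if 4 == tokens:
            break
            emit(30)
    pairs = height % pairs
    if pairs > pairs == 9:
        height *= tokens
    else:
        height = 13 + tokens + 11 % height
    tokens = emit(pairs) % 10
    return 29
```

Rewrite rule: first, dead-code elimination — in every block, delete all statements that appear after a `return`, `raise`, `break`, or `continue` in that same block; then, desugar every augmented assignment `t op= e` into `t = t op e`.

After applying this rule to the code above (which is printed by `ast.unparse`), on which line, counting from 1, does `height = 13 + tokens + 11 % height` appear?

15

Transformed code:
def h(height, pairs, tokens):
    pairs = 3 == height
    pairs = height
    if 39 == height > 34:
        return 39
    pairs = pairs + 37 // pairs
    for buf in pairs:
        height = height - (pairs > height)
        if 4 == tokens:
            break
    pairs = height % pairs
    if pairs > pairs == 9:
        height = height * tokens
    else:
        height = 13 + tokens + 11 % height
    tokens = emit(pairs) % 10
    return 29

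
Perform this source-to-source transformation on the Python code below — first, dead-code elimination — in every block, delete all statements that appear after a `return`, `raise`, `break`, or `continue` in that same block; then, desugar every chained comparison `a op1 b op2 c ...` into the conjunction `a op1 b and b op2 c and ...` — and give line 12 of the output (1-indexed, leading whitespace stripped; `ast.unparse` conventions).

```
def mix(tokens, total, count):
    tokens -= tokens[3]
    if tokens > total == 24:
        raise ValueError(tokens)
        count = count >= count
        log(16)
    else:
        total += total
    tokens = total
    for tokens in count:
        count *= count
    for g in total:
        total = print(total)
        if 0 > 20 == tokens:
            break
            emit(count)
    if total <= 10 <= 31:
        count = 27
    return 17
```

if 0 > 20 and 20 == tokens:

Transformed code:
def mix(tokens, total, count):
    tokens -= tokens[3]
    if tokens > total and total == 24:
        raise ValueError(tokens)
    else:
        total += total
    tokens = total
    for tokens in count:
        count *= count
    for g in total:
        total = print(total)
        if 0 > 20 and 20 == tokens:
            break
    if total <= 10 and 10 <= 31:
        count = 27
    return 17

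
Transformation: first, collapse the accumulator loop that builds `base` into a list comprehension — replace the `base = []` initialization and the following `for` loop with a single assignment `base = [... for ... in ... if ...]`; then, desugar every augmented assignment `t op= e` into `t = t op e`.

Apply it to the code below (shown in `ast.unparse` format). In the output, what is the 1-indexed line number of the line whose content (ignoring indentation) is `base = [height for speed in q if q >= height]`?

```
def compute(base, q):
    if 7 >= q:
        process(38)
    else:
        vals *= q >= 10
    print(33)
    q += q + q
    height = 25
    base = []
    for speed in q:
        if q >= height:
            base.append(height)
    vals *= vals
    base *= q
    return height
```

Transformed code:
def compute(base, q):
    if 7 >= q:
        process(38)
    else:
        vals = vals * (q >= 10)
    print(33)
    q = q + (q + q)
    height = 25
    base = [height for speed in q if q >= height]
    vals = vals * vals
    base = base * q
    return height

9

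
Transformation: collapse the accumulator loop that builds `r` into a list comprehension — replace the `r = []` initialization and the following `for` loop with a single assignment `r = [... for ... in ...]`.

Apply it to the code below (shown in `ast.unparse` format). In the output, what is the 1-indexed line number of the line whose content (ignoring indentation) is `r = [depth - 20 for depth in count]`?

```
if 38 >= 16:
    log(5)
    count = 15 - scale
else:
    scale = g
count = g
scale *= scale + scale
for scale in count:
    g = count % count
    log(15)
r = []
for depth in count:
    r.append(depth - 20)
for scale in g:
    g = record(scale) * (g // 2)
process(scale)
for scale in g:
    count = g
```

11

Transformed code:
if 38 >= 16:
    log(5)
    count = 15 - scale
else:
    scale = g
count = g
scale *= scale + scale
for scale in count:
    g = count % count
    log(15)
r = [depth - 20 for depth in count]
for scale in g:
    g = record(scale) * (g // 2)
process(scale)
for scale in g:
    count = g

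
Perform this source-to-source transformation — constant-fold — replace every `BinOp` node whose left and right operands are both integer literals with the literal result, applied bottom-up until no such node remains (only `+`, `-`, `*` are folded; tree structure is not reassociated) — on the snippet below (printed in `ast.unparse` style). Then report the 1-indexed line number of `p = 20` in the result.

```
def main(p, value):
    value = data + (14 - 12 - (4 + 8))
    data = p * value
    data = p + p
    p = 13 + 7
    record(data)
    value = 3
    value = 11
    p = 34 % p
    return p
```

5

Transformed code:
def main(p, value):
    value = data + -10
    data = p * value
    data = p + p
    p = 20
    record(data)
    value = 3
    value = 11
    p = 34 % p
    return p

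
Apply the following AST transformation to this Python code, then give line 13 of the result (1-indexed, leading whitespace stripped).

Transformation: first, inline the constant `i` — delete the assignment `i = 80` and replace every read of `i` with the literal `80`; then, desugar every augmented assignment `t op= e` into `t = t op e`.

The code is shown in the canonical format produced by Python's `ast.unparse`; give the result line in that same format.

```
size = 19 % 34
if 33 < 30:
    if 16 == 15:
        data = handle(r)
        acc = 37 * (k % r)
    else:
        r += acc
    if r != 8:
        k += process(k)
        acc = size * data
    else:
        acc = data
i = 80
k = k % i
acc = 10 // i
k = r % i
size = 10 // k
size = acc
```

Transformed code:
size = 19 % 34
if 33 < 30:
    if 16 == 15:
        data = handle(r)
        acc = 37 * (k % r)
    else:
        r = r + acc
    if r != 8:
        k = k + process(k)
        acc = size * data
    else:
        acc = data
k = k % 80
acc = 10 // 80
k = r % 80
size = 10 // k
size = acc

k = k % 80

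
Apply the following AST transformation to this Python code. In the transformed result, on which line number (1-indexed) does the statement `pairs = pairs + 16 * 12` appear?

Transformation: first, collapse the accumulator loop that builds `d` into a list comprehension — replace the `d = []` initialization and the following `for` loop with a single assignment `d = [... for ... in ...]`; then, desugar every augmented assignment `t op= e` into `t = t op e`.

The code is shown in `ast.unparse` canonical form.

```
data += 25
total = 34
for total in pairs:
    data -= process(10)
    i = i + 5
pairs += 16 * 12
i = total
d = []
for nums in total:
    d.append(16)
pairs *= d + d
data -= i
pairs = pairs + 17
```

6

Transformed code:
data = data + 25
total = 34
for total in pairs:
    data = data - process(10)
    i = i + 5
pairs = pairs + 16 * 12
i = total
d = [16 for nums in total]
pairs = pairs * (d + d)
data = data - i
pairs = pairs + 17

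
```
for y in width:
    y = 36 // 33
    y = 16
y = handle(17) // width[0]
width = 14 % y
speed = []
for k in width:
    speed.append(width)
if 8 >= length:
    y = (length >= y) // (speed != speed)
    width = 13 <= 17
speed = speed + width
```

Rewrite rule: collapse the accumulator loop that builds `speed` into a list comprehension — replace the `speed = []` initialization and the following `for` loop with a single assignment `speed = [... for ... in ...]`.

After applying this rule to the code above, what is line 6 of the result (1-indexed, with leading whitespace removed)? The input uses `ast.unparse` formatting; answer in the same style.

Transformed code:
for y in width:
    y = 36 // 33
    y = 16
y = handle(17) // width[0]
width = 14 % y
speed = [width for k in width]
if 8 >= length:
    y = (length >= y) // (speed != speed)
    width = 13 <= 17
speed = speed + width

speed = [width for k in width]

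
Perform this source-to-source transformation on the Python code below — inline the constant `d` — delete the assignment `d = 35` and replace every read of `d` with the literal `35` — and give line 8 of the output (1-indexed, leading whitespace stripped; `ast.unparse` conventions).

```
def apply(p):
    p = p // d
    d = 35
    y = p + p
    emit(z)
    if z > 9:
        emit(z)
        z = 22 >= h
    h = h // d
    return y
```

h = h // 35

Transformed code:
def apply(p):
    p = p // 35
    y = p + p
    emit(z)
    if z > 9:
        emit(z)
        z = 22 >= h
    h = h // 35
    return y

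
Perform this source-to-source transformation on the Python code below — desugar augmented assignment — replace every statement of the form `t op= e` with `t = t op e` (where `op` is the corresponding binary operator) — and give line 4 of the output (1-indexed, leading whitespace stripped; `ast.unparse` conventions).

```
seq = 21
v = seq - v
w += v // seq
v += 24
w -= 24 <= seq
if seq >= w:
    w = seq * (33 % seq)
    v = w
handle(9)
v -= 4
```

v = v + 24

Transformed code:
seq = 21
v = seq - v
w = w + v // seq
v = v + 24
w = w - (24 <= seq)
if seq >= w:
    w = seq * (33 % seq)
    v = w
handle(9)
v = v - 4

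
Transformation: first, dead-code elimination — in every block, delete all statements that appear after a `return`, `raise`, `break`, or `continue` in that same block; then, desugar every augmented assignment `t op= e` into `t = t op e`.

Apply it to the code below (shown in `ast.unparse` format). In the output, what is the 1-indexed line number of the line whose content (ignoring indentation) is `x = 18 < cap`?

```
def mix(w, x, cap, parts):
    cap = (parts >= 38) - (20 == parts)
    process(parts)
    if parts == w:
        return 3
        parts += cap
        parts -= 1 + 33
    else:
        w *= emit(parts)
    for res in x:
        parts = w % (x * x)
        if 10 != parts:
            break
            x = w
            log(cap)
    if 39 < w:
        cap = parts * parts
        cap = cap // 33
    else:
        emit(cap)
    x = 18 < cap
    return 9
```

17

Transformed code:
def mix(w, x, cap, parts):
    cap = (parts >= 38) - (20 == parts)
    process(parts)
    if parts == w:
        return 3
    else:
        w = w * emit(parts)
    for res in x:
        parts = w % (x * x)
        if 10 != parts:
            break
    if 39 < w:
        cap = parts * parts
        cap = cap // 33
    else:
        emit(cap)
    x = 18 < cap
    return 9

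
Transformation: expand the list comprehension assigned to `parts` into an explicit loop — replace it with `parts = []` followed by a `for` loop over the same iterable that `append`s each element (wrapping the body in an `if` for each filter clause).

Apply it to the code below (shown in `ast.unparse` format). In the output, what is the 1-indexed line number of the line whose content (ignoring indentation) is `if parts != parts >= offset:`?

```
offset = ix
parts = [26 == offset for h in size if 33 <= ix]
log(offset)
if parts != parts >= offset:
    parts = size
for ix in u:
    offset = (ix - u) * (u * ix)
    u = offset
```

7

Transformed code:
offset = ix
parts = []
for h in size:
    if 33 <= ix:
        parts.append(26 == offset)
log(offset)
if parts != parts >= offset:
    parts = size
for ix in u:
    offset = (ix - u) * (u * ix)
    u = offset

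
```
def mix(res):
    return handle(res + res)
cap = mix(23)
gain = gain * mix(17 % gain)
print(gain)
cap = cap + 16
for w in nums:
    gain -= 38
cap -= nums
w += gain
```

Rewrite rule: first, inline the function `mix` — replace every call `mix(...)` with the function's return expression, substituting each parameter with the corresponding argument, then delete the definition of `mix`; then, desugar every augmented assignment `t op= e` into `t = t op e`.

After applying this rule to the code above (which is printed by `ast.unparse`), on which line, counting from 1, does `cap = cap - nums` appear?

7

Transformed code:
cap = handle(23 + 23)
gain = gain * handle(17 % gain + 17 % gain)
print(gain)
cap = cap + 16
for w in nums:
    gain = gain - 38
cap = cap - nums
w = w + gain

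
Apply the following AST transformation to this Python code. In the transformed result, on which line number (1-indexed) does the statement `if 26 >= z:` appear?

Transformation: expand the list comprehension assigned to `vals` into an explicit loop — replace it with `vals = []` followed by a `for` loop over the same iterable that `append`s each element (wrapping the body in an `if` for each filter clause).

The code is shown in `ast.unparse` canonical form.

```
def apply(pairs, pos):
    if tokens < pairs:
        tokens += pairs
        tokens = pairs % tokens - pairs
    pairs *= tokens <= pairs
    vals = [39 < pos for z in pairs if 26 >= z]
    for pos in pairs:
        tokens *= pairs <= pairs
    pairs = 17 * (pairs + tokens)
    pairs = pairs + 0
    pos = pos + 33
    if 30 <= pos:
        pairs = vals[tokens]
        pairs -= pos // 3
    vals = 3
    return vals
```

Transformed code:
def apply(pairs, pos):
    if tokens < pairs:
        tokens += pairs
        tokens = pairs % tokens - pairs
    pairs *= tokens <= pairs
    vals = []
    for z in pairs:
        if 26 >= z:
            vals.append(39 < pos)
    for pos in pairs:
        tokens *= pairs <= pairs
    pairs = 17 * (pairs + tokens)
    pairs = pairs + 0
    pos = pos + 33
    if 30 <= pos:
        pairs = vals[tokens]
        pairs -= pos // 3
    vals = 3
    return vals

8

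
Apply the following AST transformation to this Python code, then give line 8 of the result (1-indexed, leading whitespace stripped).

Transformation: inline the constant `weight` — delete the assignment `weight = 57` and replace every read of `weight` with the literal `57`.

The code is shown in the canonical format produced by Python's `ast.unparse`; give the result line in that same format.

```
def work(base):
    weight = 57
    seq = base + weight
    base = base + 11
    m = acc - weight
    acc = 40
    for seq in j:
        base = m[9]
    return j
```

Transformed code:
def work(base):
    seq = base + 57
    base = base + 11
    m = acc - 57
    acc = 40
    for seq in j:
        base = m[9]
    return j

return j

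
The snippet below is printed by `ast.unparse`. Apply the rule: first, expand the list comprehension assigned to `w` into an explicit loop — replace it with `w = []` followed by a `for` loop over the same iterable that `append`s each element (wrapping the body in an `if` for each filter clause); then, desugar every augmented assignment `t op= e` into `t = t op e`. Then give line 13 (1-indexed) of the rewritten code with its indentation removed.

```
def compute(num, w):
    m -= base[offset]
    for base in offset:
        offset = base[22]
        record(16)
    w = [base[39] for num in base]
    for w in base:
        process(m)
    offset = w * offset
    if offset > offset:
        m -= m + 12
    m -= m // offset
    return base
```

Transformed code:
def compute(num, w):
    m = m - base[offset]
    for base in offset:
        offset = base[22]
        record(16)
    w = []
    for num in base:
        w.append(base[39])
    for w in base:
        process(m)
    offset = w * offset
    if offset > offset:
        m = m - (m + 12)
    m = m - m // offset
    return base

m = m - (m + 12)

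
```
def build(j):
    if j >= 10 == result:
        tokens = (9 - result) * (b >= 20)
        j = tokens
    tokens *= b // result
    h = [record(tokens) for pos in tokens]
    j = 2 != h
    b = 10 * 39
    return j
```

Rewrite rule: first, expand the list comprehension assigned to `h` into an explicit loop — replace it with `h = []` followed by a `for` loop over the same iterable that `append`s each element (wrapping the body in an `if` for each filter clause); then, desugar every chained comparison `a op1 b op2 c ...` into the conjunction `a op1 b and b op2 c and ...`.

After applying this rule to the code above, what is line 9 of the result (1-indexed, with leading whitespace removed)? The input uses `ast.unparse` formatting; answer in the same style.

Transformed code:
def build(j):
    if j >= 10 and 10 == result:
        tokens = (9 - result) * (b >= 20)
        j = tokens
    tokens *= b // result
    h = []
    for pos in tokens:
        h.append(record(tokens))
    j = 2 != h
    b = 10 * 39
    return j

j = 2 != h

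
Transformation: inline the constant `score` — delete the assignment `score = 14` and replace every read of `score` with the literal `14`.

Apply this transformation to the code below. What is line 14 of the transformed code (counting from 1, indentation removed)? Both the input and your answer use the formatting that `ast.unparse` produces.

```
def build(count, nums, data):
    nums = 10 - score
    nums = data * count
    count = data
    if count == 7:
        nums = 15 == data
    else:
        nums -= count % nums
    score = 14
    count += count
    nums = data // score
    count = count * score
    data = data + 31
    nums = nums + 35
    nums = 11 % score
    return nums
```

Transformed code:
def build(count, nums, data):
    nums = 10 - 14
    nums = data * count
    count = data
    if count == 7:
        nums = 15 == data
    else:
        nums -= count % nums
    count += count
    nums = data // 14
    count = count * 14
    data = data + 31
    nums = nums + 35
    nums = 11 % 14
    return nums

nums = 11 % 14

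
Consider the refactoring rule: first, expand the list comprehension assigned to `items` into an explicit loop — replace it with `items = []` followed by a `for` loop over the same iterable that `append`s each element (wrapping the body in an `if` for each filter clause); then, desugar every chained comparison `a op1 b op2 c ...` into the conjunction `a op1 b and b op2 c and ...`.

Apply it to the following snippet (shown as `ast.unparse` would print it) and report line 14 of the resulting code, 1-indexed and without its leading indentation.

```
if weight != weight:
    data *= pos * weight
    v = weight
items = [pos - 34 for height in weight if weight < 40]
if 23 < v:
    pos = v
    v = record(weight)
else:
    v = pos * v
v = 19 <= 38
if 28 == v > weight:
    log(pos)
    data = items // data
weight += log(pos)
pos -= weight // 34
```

if 28 == v and v > weight:

Transformed code:
if weight != weight:
    data *= pos * weight
    v = weight
items = []
for height in weight:
    if weight < 40:
        items.append(pos - 34)
if 23 < v:
    pos = v
    v = record(weight)
else:
    v = pos * v
v = 19 <= 38
if 28 == v and v > weight:
    log(pos)
    data = items // data
weight += log(pos)
pos -= weight // 34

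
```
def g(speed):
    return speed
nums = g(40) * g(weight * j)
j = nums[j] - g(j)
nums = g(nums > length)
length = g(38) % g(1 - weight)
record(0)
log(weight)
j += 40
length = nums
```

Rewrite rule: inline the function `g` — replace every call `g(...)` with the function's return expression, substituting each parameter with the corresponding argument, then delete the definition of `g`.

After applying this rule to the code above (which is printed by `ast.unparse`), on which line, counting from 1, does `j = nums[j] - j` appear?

Transformed code:
nums = 40 * (weight * j)
j = nums[j] - j
nums = nums > length
length = 38 % (1 - weight)
record(0)
log(weight)
j += 40
length = nums

2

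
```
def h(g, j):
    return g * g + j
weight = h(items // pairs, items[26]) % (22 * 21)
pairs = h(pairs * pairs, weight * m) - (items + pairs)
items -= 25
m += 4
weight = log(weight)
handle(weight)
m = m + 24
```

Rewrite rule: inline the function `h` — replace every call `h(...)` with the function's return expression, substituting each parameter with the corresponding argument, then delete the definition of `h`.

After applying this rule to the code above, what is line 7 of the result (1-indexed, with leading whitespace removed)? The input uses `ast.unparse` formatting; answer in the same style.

m = m + 24

Transformed code:
weight = (items // pairs * (items // pairs) + items[26]) % (22 * 21)
pairs = pairs * pairs * (pairs * pairs) + weight * m - (items + pairs)
items -= 25
m += 4
weight = log(weight)
handle(weight)
m = m + 24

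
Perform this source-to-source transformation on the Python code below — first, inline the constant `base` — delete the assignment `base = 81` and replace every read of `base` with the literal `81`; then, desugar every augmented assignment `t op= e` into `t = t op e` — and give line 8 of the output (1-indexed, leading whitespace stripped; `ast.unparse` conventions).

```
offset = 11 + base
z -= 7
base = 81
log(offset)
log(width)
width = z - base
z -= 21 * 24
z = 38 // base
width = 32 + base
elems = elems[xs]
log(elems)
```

Transformed code:
offset = 11 + 81
z = z - 7
log(offset)
log(width)
width = z - 81
z = z - 21 * 24
z = 38 // 81
width = 32 + 81
elems = elems[xs]
log(elems)

width = 32 + 81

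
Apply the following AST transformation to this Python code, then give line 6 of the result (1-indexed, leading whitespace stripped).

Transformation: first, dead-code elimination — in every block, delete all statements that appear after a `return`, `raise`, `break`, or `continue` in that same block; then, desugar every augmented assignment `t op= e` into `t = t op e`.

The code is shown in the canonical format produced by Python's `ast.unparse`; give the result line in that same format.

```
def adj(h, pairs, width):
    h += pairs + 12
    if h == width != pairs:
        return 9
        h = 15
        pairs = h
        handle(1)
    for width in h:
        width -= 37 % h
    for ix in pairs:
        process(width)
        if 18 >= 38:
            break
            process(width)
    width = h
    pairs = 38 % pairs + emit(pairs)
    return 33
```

Transformed code:
def adj(h, pairs, width):
    h = h + (pairs + 12)
    if h == width != pairs:
        return 9
    for width in h:
        width = width - 37 % h
    for ix in pairs:
        process(width)
        if 18 >= 38:
            break
    width = h
    pairs = 38 % pairs + emit(pairs)
    return 33

width = width - 37 % h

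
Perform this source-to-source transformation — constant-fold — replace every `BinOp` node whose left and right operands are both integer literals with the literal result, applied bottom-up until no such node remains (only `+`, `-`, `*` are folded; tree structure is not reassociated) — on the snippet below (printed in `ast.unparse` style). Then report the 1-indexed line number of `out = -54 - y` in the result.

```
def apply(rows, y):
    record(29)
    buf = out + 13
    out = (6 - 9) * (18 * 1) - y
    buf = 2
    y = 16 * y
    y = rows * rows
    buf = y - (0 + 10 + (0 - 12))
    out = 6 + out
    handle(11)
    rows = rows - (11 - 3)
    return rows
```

Transformed code:
def apply(rows, y):
    record(29)
    buf = out + 13
    out = -54 - y
    buf = 2
    y = 16 * y
    y = rows * rows
    buf = y - -2
    out = 6 + out
    handle(11)
    rows = rows - 8
    return rows

4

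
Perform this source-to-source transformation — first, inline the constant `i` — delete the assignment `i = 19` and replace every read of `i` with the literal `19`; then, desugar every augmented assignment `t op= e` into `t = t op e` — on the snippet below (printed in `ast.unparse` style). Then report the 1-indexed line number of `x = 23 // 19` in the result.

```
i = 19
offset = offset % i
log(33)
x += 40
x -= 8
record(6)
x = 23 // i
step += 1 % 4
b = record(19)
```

6

Transformed code:
offset = offset % 19
log(33)
x = x + 40
x = x - 8
record(6)
x = 23 // 19
step = step + 1 % 4
b = record(19)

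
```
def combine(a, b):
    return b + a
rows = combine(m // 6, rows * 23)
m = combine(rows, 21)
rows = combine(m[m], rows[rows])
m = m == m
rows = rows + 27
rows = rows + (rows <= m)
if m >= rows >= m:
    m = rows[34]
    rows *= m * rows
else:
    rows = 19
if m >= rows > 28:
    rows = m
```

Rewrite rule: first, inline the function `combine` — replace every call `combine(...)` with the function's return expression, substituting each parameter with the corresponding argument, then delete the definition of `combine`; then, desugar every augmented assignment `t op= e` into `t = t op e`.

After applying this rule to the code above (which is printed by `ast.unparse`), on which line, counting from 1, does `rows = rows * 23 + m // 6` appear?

Transformed code:
rows = rows * 23 + m // 6
m = 21 + rows
rows = rows[rows] + m[m]
m = m == m
rows = rows + 27
rows = rows + (rows <= m)
if m >= rows >= m:
    m = rows[34]
    rows = rows * (m * rows)
else:
    rows = 19
if m >= rows > 28:
    rows = m

1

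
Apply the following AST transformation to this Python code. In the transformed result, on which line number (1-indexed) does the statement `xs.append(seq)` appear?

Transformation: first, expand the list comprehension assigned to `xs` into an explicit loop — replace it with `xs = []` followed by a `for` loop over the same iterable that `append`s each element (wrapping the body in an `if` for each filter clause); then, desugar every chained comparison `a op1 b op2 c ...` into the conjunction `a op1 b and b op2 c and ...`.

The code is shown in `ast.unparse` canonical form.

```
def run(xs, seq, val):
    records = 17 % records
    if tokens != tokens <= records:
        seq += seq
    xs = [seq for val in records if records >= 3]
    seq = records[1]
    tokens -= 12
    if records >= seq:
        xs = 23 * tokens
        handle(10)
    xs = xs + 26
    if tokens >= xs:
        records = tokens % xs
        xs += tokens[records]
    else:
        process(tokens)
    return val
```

8

Transformed code:
def run(xs, seq, val):
    records = 17 % records
    if tokens != tokens and tokens <= records:
        seq += seq
    xs = []
    for val in records:
        if records >= 3:
            xs.append(seq)
    seq = records[1]
    tokens -= 12
    if records >= seq:
        xs = 23 * tokens
        handle(10)
    xs = xs + 26
    if tokens >= xs:
        records = tokens % xs
        xs += tokens[records]
    else:
        process(tokens)
    return val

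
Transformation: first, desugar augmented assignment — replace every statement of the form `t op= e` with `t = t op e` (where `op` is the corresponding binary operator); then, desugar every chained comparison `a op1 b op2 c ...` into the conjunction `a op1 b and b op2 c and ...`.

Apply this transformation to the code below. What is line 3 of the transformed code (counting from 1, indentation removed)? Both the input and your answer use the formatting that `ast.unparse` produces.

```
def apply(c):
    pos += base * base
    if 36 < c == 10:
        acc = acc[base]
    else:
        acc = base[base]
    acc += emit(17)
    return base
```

if 36 < c and c == 10:

Transformed code:
def apply(c):
    pos = pos + base * base
    if 36 < c and c == 10:
        acc = acc[base]
    else:
        acc = base[base]
    acc = acc + emit(17)
    return base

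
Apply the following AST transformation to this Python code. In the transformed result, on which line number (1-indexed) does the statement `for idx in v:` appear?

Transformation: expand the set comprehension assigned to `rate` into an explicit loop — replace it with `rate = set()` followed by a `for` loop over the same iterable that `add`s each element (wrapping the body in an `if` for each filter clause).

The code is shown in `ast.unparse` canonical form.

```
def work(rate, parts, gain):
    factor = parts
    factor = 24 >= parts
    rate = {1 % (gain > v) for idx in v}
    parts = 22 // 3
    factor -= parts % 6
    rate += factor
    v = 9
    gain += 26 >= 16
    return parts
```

Transformed code:
def work(rate, parts, gain):
    factor = parts
    factor = 24 >= parts
    rate = set()
    for idx in v:
        rate.add(1 % (gain > v))
    parts = 22 // 3
    factor -= parts % 6
    rate += factor
    v = 9
    gain += 26 >= 16
    return parts

5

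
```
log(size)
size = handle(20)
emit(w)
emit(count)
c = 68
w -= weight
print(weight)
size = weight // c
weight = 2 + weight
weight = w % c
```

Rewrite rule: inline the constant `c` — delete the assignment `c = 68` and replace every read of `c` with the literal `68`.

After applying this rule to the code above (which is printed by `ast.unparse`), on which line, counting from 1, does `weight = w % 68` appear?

Transformed code:
log(size)
size = handle(20)
emit(w)
emit(count)
w -= weight
print(weight)
size = weight // 68
weight = 2 + weight
weight = w % 68

9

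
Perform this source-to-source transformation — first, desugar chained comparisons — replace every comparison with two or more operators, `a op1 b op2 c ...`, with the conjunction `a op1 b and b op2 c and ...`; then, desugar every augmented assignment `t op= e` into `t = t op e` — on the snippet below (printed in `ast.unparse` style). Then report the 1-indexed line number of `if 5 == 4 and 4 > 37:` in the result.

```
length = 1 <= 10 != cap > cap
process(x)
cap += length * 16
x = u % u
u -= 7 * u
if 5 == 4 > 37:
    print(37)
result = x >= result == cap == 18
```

6

Transformed code:
length = 1 <= 10 and 10 != cap and (cap > cap)
process(x)
cap = cap + length * 16
x = u % u
u = u - 7 * u
if 5 == 4 and 4 > 37:
    print(37)
result = x >= result and result == cap and (cap == 18)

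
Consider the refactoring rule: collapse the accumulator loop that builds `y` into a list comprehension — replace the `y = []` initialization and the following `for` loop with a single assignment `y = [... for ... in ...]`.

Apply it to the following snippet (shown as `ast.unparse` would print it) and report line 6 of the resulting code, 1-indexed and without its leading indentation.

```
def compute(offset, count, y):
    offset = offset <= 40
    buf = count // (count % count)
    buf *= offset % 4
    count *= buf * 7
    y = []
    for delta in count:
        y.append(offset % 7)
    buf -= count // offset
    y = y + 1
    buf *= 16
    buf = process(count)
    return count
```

Transformed code:
def compute(offset, count, y):
    offset = offset <= 40
    buf = count // (count % count)
    buf *= offset % 4
    count *= buf * 7
    y = [offset % 7 for delta in count]
    buf -= count // offset
    y = y + 1
    buf *= 16
    buf = process(count)
    return count

y = [offset % 7 for delta in count]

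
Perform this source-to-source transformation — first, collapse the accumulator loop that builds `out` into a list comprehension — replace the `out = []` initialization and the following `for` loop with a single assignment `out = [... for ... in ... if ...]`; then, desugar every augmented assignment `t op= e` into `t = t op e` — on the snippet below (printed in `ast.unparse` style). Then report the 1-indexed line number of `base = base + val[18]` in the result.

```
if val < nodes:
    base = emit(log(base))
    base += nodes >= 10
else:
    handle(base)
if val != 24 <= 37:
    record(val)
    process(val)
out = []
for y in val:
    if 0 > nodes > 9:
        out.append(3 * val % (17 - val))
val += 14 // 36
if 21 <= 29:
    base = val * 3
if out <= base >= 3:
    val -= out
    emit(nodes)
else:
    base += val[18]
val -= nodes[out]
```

Transformed code:
if val < nodes:
    base = emit(log(base))
    base = base + (nodes >= 10)
else:
    handle(base)
if val != 24 <= 37:
    record(val)
    process(val)
out = [3 * val % (17 - val) for y in val if 0 > nodes > 9]
val = val + 14 // 36
if 21 <= 29:
    base = val * 3
if out <= base >= 3:
    val = val - out
    emit(nodes)
else:
    base = base + val[18]
val = val - nodes[out]

17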